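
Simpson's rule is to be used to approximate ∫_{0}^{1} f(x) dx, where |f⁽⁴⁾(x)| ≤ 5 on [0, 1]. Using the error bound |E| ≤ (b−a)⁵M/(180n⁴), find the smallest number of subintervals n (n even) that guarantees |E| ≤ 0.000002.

Need 5/(180n⁴) ≤ 0.000002.
n⁴ ≥ 5/(180·0.000002) = 13888.9 ⇒ n ≥ 10.8559, so the smallest even n is 12. (n must be even for Simpson's rule.)

12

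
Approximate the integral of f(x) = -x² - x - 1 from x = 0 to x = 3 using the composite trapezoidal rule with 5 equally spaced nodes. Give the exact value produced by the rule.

h = (3 − 0)/4 = 0.75.
Nodes x₀,…,x₄ = 0, 0.75, 1.5, 2.25, 3.
f(x) = -x² - x - 1: f₀=-1, f₁=-2.3125, f₂=-4.75, f₃=-8.3125, f₄=-13.
(h/2)·[f₀ + 2f₁ + 2f₂ + 2f₃ + f₄] = 0.375·(-44.75) = -16.78125.

-16.78125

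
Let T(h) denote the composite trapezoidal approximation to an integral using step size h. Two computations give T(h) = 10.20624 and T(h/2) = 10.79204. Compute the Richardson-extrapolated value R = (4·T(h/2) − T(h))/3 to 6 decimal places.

10.987307

R = (4·T(h/2) − T(h)) / 3 = (4·10.79204 − 10.20624)/3 = (32.96192)/3 = 10.987307.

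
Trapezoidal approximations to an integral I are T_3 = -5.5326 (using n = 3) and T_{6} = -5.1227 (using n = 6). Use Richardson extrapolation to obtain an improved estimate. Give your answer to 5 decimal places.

-4.98607

R = (4·T_{6} − T_3) / 3 = (4·(-5.1227) − (-5.5326))/3 = (-14.9582)/3 = -4.98607.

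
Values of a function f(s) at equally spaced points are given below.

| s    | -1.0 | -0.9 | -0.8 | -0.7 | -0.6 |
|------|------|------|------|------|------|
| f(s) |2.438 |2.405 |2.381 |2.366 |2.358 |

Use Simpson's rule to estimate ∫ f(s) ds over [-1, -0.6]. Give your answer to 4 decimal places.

0.9547

h = 0.1, n = 4.
(h/3)·[y₀ + 4y₁ + 2y₂ + 4y₃ + y₄] = 0.033333·(28.642) = 0.9547.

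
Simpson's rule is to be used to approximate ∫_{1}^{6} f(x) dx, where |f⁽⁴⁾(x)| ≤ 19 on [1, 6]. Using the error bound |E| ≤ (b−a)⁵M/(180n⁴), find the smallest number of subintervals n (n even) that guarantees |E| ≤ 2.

Need 59375/(180n⁴) ≤ 2.
n⁴ ≥ 59375/(180·2) = 164.931 ⇒ n ≥ 3.5836, so the smallest even n is 4. (n must be even for Simpson's rule.)

4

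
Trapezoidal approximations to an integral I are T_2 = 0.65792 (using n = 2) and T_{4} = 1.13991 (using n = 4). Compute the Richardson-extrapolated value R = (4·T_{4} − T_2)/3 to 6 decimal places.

1.300573

R = (4·T_{4} − T_2) / 3 = (4·1.13991 − 0.65792)/3 = (3.90172)/3 = 1.300573.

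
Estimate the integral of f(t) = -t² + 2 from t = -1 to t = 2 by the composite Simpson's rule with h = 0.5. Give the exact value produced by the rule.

h = (2 − (-1))/6 = 0.5.
Nodes t₀,…,t₆ = -1, -0.5, 0, 0.5, 1, 1.5, 2.
f(t) = -t² + 2: f₀=1, f₁=1.75, f₂=2, f₃=1.75, f₄=1, f₅=-0.25, f₆=-2.
(h/3)·[f₀ + 4f₁ + 2f₂ + 4f₃ + 2f₄ + 4f₅ + f₆] = 0.166667·(18) = 3.

3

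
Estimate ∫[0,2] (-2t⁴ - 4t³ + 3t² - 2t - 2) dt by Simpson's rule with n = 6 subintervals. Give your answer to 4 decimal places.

h = (2 − 0)/6 = 0.333333.
Nodes t₀,…,t₆ = 0, 0.333333, 0.666667, 1, 1.333333, 1.666667, 2.
f(t) = -2t⁴ - 4t³ + 3t² - 2t - 2: f₀=-2, f₁=-2.506173, f₂=-3.580247, f₃=-7, f₄=-15.135802, f₅=-30.950617, f₆=-58.
(h/3)·[f₀ + 4f₁ + 2f₂ + 4f₃ + 2f₄ + 4f₅ + f₆] = 0.111111·(-259.259259) = -28.8066.

-28.8066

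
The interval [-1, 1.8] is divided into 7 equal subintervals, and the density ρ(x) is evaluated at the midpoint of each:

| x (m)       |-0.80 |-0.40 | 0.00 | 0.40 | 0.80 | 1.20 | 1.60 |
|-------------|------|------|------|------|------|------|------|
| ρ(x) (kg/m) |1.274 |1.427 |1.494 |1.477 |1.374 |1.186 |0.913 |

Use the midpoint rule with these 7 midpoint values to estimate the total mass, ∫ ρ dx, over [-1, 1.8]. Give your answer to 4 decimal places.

3.6580

h = 0.4, n = 7.
h·[y(m₁) + y(m₂) + y(m₃) + y(m₄) + y(m₅) + y(m₆) + y(m₇)] = 0.4·(9.145) = 3.6580.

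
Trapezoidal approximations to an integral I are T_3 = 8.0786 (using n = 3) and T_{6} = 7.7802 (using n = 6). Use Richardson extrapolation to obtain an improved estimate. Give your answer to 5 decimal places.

R = (4·T_{6} − T_3) / 3 = (4·7.7802 − 8.0786)/3 = (23.0422)/3 = 7.68073.

7.68073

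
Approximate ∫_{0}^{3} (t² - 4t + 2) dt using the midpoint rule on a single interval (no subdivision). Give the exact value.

-5.25

M = (b−a)·f(1.5) = 3·(-1.75) = -5.25.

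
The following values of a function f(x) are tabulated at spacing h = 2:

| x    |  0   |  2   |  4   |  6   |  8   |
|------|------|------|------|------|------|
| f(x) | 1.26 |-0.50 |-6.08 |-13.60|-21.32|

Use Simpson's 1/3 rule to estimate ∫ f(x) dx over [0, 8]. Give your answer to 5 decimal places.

h = 2, n = 4.
(h/3)·[y₀ + 4y₁ + 2y₂ + 4y₃ + y₄] = 0.666667·(-88.62) = -59.08000.

-59.08000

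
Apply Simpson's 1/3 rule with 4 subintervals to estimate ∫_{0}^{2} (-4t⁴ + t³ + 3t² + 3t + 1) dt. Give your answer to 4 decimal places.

h = (2 − 0)/4 = 0.5.
Nodes t₀,…,t₄ = 0, 0.5, 1, 1.5, 2.
f(t) = -4t⁴ + t³ + 3t² + 3t + 1: f₀=1, f₁=3.125, f₂=4, f₃=-4.625, f₄=-37.
(h/3)·[f₀ + 4f₁ + 2f₂ + 4f₃ + f₄] = 0.166667·(-34) = -5.6667.

-5.6667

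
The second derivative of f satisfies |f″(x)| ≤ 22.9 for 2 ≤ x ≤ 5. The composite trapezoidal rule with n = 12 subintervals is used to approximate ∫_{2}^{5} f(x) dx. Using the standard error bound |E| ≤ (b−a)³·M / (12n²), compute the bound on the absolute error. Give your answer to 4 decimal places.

0.3578

|E| ≤ (3)³·22.9 / (12·12²) = 618.3/1728 = 0.3578.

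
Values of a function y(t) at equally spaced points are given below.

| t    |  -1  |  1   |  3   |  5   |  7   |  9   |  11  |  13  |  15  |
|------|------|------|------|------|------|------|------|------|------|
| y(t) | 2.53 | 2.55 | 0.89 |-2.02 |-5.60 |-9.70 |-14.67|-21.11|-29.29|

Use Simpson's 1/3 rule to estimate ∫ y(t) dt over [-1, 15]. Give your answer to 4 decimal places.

-124.4267

h = 2, n = 8.
(h/3)·[y₀ + 4y₁ + 2y₂ + 4y₃ + 2y₄ + 4y₅ + 2y₆ + 4y₇ + y₈] = 0.666667·(-186.64) = -124.4267.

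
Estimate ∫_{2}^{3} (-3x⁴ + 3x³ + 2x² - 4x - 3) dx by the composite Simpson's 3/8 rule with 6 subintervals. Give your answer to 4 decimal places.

-78.1840

h = (3 − 2)/6 = 0.166667.
Nodes x₀,…,x₆ = 2, 2.166667, 2.333333, 2.5, 2.666667, 2.833333, 3.
f(x) = -3x⁴ + 3x³ + 2x² - 4x - 3: f₀=-27, f₁=-37.877315, f₂=-52.259259, f₃=-70.8125, f₄=-94.259259, f₅=-123.377315, f₆=-159.
(3h/8)·[f₀ + 3f₁ + 3f₂ + 2f₃ + 3f₄ + 3f₅ + f₆] = 0.0625·(-1250.944444) = -78.1840.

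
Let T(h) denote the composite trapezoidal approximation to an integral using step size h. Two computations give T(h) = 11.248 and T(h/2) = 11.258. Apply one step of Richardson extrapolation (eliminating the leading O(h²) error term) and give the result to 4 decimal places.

R = (4·T(h/2) − T(h)) / 3 = (4·11.258 − 11.248)/3 = (33.784)/3 = 11.2613.

11.2613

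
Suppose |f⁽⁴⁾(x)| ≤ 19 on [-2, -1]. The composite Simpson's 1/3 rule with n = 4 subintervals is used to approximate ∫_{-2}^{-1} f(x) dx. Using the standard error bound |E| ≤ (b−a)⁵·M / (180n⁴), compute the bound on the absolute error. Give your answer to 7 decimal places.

|E| ≤ (1)⁵·19 / (180·4⁴) = 19/46080 = 0.0004123.

0.0004123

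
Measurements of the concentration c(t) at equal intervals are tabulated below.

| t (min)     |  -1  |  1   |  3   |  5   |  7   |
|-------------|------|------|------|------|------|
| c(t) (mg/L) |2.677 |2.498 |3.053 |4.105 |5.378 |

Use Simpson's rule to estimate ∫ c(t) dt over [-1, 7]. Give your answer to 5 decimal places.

27.04867

h = 2, n = 4.
(h/3)·[y₀ + 4y₁ + 2y₂ + 4y₃ + y₄] = 0.666667·(40.573) = 27.04867.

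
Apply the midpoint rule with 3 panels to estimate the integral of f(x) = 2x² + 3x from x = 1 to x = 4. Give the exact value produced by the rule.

64

h = (4 − 1)/3 = 1.
Midpoints m₁,…,m₃ = 1.5, 2.5, 3.5.
f(m₁)=9, f(m₂)=20, f(m₃)=35.
h·[f(m₁) + f(m₂) + f(m₃)] = 1·(64) = 64.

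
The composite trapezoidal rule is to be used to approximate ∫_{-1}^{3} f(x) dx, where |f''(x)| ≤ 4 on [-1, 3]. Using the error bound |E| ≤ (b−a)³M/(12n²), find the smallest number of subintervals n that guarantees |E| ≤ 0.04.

Need 256/(12n²) ≤ 0.04.
n² ≥ 256/(12·0.04) = 533.333 ⇒ n ≥ 23.0940, so the smallest n is 24.

24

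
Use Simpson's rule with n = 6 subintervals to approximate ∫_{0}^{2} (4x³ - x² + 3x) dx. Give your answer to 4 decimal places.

h = (2 − 0)/6 = 0.333333.
Nodes x₀,…,x₆ = 0, 0.333333, 0.666667, 1, 1.333333, 1.666667, 2.
f(x) = 4x³ - x² + 3x: f₀=0, f₁=1.037037, f₂=2.740741, f₃=6, f₄=11.703704, f₅=20.740741, f₆=34.
(h/3)·[f₀ + 4f₁ + 2f₂ + 4f₃ + 2f₄ + 4f₅ + f₆] = 0.111111·(174) = 19.3333.

19.3333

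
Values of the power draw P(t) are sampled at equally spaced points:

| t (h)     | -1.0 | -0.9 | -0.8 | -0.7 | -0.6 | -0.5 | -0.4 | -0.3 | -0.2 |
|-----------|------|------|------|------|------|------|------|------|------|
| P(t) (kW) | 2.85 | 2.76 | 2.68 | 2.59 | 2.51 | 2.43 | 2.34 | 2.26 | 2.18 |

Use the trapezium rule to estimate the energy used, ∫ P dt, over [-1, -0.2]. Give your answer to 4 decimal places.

h = 0.1, n = 8.
(h/2)·[y₀ + 2y₁ + 2y₂ + 2y₃ + 2y₄ + 2y₅ + 2y₆ + 2y₇ + y₈] = 0.05·(40.17) = 2.0085.

2.0085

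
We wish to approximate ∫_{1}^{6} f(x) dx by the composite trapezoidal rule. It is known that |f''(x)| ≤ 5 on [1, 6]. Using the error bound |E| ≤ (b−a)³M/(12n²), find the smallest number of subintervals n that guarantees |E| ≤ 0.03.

Need 625/(12n²) ≤ 0.03.
n² ≥ 625/(12·0.03) = 1736.11 ⇒ n ≥ 41.6667, so the smallest n is 42.

42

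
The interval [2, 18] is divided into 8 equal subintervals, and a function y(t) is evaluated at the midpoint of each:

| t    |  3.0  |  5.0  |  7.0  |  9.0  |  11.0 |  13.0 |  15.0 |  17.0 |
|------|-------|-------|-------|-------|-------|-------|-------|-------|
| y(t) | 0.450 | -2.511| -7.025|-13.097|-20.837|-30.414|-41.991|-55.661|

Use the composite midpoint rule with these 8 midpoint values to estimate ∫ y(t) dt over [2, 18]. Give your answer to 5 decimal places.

-342.17200

h = 2, n = 8.
h·[y(m₁) + y(m₂) + y(m₃) + y(m₄) + y(m₅) + y(m₆) + y(m₇) + y(m₈)] = 2·(-171.086) = -342.17200.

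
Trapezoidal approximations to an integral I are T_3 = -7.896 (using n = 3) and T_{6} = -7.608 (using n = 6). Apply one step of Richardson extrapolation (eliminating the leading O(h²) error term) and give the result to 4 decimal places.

R = (4·T_{6} − T_3) / 3 = (4·(-7.608) − (-7.896))/3 = (-22.536)/3 = -7.5120.

-7.5120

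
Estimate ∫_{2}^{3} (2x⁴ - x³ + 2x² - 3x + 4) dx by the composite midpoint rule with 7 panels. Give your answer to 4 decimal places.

h = (3 − 2)/7 = 0.142857.
Midpoints m₁,…,m₇ = 2.071429, 2.214286, 2.357143, 2.5, 2.642857, 2.785714, 2.928571.
f(m₁)=34.301437, f(m₂)=44.386506, f(m₃)=56.685235, f(m₄)=71.5, f(m₅)=89.153165, f(m₆)=109.987089, f(m₇)=134.364119.
h·[f(m₁) + f(m₂) + f(m₃) + f(m₄) + f(m₅) + f(m₆) + f(m₇)] = 0.142857·(540.377551) = 77.1968.

77.1968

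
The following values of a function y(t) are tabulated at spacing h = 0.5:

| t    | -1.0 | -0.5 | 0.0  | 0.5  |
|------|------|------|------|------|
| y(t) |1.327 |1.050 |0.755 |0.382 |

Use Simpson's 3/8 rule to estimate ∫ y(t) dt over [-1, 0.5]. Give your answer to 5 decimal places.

1.33575

h = 0.5, n = 3.
(3h/8)·[y₀ + 3y₁ + 3y₂ + y₃] = 0.1875·(7.124) = 1.33575.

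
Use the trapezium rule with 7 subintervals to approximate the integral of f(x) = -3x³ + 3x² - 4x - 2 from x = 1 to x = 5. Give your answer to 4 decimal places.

h = (5 − 1)/7 = 0.571429.
Nodes x₀,…,x₇ = 1, 1.571429, 2.142857, 2.714286, 3.285714, 3.857143, 4.428571, 5.
f(x) = -3x³ + 3x² - 4x - 2: f₀=-6, f₁=-12.518950, f₂=-26.314869, f₃=-50.746356, f₄=-89.172012, f₅=-144.950437, f₆=-221.440233, f₇=-322.
(h/2)·[f₀ + 2f₁ + 2f₂ + 2f₃ + 2f₄ + 2f₅ + 2f₆ + f₇] = 0.285714·(-1418.285714) = -405.2245.

-405.2245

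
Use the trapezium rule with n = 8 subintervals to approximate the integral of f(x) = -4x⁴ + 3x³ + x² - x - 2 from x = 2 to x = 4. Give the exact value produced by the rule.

h = (4 − 2)/8 = 0.25.
Nodes x₀,…,x₈ = 2, 2.25, 2.5, 2.75, 3, 3.25, 3.5, 3.75, 4.
f(x) = -4x⁴ + 3x³ + x² - x - 2: f₀=-40, f₁=-67.53125, f₂=-107.625, f₃=-163.5625, f₄=-239, f₅=-337.96875, f₆=-464.875, f₇=-624.5, f₈=-822.
(h/2)·[f₀ + 2f₁ + 2f₂ + 2f₃ + 2f₄ + 2f₅ + 2f₆ + 2f₇ + f₈] = 0.125·(-4872.125) = -609.015625.

-609.015625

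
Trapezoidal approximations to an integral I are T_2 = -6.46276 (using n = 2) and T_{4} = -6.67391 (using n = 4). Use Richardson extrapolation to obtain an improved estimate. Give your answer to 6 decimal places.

-6.744293

R = (4·T_{4} − T_2) / 3 = (4·(-6.67391) − (-6.46276))/3 = (-20.23288)/3 = -6.744293.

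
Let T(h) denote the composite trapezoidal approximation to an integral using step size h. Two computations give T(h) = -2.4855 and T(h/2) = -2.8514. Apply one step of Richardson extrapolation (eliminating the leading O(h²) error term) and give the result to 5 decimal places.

-2.97337

R = (4·T(h/2) − T(h)) / 3 = (4·(-2.8514) − (-2.4855))/3 = (-8.9201)/3 = -2.97337.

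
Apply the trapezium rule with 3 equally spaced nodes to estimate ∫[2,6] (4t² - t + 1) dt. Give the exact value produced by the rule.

276

h = (6 − 2)/2 = 2.
Nodes t₀,…,t₂ = 2, 4, 6.
f(t) = 4t² - t + 1: f₀=15, f₁=61, f₂=139.
(h/2)·[f₀ + 2f₁ + f₂] = 1·(276) = 276.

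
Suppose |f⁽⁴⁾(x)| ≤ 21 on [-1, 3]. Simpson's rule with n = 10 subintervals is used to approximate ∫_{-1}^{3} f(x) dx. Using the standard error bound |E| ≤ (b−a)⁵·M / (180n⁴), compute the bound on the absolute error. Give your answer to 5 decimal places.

0.01195

|E| ≤ (4)⁵·21 / (180·10⁴) = 21504/1800000 = 0.01195.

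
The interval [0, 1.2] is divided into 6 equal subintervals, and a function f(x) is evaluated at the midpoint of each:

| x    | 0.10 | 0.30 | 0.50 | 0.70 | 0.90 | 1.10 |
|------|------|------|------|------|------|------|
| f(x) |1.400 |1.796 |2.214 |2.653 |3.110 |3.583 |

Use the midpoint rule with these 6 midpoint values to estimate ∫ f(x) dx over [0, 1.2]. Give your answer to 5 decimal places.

2.95120

h = 0.2, n = 6.
h·[y(m₁) + y(m₂) + y(m₃) + y(m₄) + y(m₅) + y(m₆)] = 0.2·(14.756) = 2.95120.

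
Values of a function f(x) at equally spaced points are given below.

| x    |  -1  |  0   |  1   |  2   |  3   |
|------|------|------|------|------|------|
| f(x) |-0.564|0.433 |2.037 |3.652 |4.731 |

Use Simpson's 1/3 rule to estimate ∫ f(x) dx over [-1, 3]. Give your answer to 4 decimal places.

8.1937

h = 1, n = 4.
(h/3)·[y₀ + 4y₁ + 2y₂ + 4y₃ + y₄] = 0.333333·(24.581) = 8.1937.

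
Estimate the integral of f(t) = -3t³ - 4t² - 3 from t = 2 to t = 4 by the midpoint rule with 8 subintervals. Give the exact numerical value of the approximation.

h = (4 − 2)/8 = 0.25.
Midpoints m₁,…,m₈ = 2.125, 2.375, 2.625, 2.875, 3.125, 3.375, 3.625, 3.875.
f(m₁)=-49.849609375, f(m₂)=-65.751953125, f(m₃)=-84.826171875, f(m₄)=-107.353515625, f(m₅)=-133.615234375, f(m₆)=-163.892578125, f(m₇)=-198.466796875, f(m₈)=-237.619140625.
h·[f(m₁) + f(m₂) + f(m₃) + f(m₄) + f(m₅) + f(m₆) + f(m₇) + f(m₈)] = 0.25·(-1041.375) = -260.34375.

-260.34375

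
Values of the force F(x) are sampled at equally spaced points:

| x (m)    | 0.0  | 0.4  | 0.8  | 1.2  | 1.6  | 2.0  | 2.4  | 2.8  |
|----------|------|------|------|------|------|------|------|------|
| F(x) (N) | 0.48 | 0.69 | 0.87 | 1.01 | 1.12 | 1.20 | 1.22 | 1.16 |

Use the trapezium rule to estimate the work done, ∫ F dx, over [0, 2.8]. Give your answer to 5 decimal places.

2.77200

h = 0.4, n = 7.
(h/2)·[y₀ + 2y₁ + 2y₂ + 2y₃ + 2y₄ + 2y₅ + 2y₆ + y₇] = 0.2·(13.86) = 2.77200.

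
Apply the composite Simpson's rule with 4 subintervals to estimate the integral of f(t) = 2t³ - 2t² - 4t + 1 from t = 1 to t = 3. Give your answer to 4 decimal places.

h = (3 − 1)/4 = 0.5.
Nodes t₀,…,t₄ = 1, 1.5, 2, 2.5, 3.
f(t) = 2t³ - 2t² - 4t + 1: f₀=-3, f₁=-2.75, f₂=1, f₃=9.75, f₄=25.
(h/3)·[f₀ + 4f₁ + 2f₂ + 4f₃ + f₄] = 0.166667·(52) = 8.6667.

8.6667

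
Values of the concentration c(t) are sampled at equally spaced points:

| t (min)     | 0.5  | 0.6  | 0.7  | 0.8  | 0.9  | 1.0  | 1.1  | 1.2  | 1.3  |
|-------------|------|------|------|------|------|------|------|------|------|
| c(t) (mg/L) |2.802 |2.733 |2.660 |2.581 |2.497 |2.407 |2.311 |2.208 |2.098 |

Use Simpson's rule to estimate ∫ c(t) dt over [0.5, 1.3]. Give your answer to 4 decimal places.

h = 0.1, n = 8.
(h/3)·[y₀ + 4y₁ + 2y₂ + 4y₃ + 2y₄ + 4y₅ + 2y₆ + 4y₇ + y₈] = 0.033333·(59.552) = 1.9851.

1.9851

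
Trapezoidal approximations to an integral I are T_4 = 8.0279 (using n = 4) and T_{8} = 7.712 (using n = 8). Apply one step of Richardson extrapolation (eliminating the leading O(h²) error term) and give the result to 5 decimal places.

R = (4·T_{8} − T_4) / 3 = (4·7.712 − 8.0279)/3 = (22.8201)/3 = 7.60670.

7.60670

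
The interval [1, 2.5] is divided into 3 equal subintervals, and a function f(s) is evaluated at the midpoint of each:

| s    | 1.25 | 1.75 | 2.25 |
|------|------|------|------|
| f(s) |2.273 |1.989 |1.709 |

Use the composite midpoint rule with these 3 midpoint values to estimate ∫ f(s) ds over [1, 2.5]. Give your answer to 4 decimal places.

h = 0.5, n = 3.
h·[y(m₁) + y(m₂) + y(m₃)] = 0.5·(5.971) = 2.9855.

2.9855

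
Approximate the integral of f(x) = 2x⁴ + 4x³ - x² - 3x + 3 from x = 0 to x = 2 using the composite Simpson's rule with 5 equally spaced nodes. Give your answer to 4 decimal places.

h = (2 − 0)/4 = 0.5.
Nodes x₀,…,x₄ = 0, 0.5, 1, 1.5, 2.
f(x) = 2x⁴ + 4x³ - x² - 3x + 3: f₀=3, f₁=1.875, f₂=5, f₃=19.875, f₄=57.
(h/3)·[f₀ + 4f₁ + 2f₂ + 4f₃ + f₄] = 0.166667·(157) = 26.1667.

26.1667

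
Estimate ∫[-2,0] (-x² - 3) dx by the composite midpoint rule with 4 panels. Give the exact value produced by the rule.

-8.625

h = (0 − (-2))/4 = 0.5.
Midpoints m₁,…,m₄ = -1.75, -1.25, -0.75, -0.25.
f(m₁)=-6.0625, f(m₂)=-4.5625, f(m₃)=-3.5625, f(m₄)=-3.0625.
h·[f(m₁) + f(m₂) + f(m₃) + f(m₄)] = 0.5·(-17.25) = -8.625.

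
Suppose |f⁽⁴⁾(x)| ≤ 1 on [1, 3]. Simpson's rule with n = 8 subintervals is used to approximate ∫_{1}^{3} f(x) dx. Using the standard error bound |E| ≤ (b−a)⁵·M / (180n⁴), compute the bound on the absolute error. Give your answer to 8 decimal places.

|E| ≤ (2)⁵·1 / (180·8⁴) = 32/737280 = 0.00004340.

0.00004340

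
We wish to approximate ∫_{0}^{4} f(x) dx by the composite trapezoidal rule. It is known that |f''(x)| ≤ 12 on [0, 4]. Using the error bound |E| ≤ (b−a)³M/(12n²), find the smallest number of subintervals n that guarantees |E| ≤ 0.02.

Need 768/(12n²) ≤ 0.02.
n² ≥ 768/(12·0.02) = 3200 ⇒ n ≥ 56.5685, so the smallest n is 57.

57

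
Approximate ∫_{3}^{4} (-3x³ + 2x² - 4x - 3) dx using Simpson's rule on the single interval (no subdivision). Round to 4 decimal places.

-123.5833

S = (b−a)/6 · [f(3) + 4f(3.5) + f(4)] = 0.166667·[(-78) + 4·(-121.125) + (-179)] = -123.5833.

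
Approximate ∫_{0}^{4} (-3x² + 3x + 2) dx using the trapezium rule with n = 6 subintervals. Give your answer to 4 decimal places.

h = (4 − 0)/6 = 0.666667.
Nodes x₀,…,x₆ = 0, 0.666667, 1.333333, 2, 2.666667, 3.333333, 4.
f(x) = -3x² + 3x + 2: f₀=2, f₁=2.666667, f₂=0.666667, f₃=-4, f₄=-11.333333, f₅=-21.333333, f₆=-34.
(h/2)·[f₀ + 2f₁ + 2f₂ + 2f₃ + 2f₄ + 2f₅ + f₆] = 0.333333·(-98.666667) = -32.8889.

-32.8889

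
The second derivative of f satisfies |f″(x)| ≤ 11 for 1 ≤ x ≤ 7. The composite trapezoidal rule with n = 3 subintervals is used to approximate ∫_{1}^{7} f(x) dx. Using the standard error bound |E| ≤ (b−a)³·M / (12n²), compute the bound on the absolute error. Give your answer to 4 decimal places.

|E| ≤ (6)³·11 / (12·3²) = 2376/108 = 22.0000.

22.0000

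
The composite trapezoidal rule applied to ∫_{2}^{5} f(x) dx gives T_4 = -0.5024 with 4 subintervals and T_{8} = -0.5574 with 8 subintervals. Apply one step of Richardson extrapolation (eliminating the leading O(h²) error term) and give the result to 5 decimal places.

R = (4·T_{8} − T_4) / 3 = (4·(-0.5574) − (-0.5024))/3 = (-1.7272)/3 = -0.57573.

-0.57573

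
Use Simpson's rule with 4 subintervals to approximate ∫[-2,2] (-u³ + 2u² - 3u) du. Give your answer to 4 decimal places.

h = (2 − (-2))/4 = 1.
Nodes u₀,…,u₄ = -2, -1, 0, 1, 2.
f(u) = -u³ + 2u² - 3u: f₀=22, f₁=6, f₂=0, f₃=-2, f₄=-6.
(h/3)·[f₀ + 4f₁ + 2f₂ + 4f₃ + f₄] = 0.333333·(32) = 10.6667.

10.6667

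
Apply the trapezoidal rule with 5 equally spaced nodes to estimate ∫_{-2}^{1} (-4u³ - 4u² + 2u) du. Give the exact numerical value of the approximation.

h = (1 − (-2))/4 = 0.75.
Nodes u₀,…,u₄ = -2, -1.25, -0.5, 0.25, 1.
f(u) = -4u³ - 4u² + 2u: f₀=12, f₁=-0.9375, f₂=-1.5, f₃=0.1875, f₄=-6.
(h/2)·[f₀ + 2f₁ + 2f₂ + 2f₃ + f₄] = 0.375·(1.5) = 0.5625.

0.5625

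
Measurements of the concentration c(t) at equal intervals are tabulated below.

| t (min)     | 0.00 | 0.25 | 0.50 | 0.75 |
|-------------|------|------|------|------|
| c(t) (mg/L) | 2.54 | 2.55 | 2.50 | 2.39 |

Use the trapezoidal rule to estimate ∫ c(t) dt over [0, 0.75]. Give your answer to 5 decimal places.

1.87875

h = 0.25, n = 3.
(h/2)·[y₀ + 2y₁ + 2y₂ + y₃] = 0.125·(15.03) = 1.87875.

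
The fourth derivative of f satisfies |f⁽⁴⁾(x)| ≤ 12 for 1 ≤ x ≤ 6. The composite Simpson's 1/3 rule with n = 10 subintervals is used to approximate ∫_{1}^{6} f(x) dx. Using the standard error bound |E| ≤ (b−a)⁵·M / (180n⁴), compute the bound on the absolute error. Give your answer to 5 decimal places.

0.02083

|E| ≤ (5)⁵·12 / (180·10⁴) = 37500/1800000 = 0.02083.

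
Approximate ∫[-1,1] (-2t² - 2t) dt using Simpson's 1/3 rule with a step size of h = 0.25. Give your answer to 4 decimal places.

-1.3333

h = (1 − (-1))/8 = 0.25.
Nodes t₀,…,t₈ = -1, -0.75, -0.5, -0.25, 0, 0.25, 0.5, 0.75, 1.
f(t) = -2t² - 2t: f₀=0, f₁=0.375, f₂=0.5, f₃=0.375, f₄=0, f₅=-0.625, f₆=-1.5, f₇=-2.625, f₈=-4.
(h/3)·[f₀ + 4f₁ + 2f₂ + 4f₃ + 2f₄ + 4f₅ + 2f₆ + 4f₇ + f₈] = 0.083333·(-16) = -1.3333.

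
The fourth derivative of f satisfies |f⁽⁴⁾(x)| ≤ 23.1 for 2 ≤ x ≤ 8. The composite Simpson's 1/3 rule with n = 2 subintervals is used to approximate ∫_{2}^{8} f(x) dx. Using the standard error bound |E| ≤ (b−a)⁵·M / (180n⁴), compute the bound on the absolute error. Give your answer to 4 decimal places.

|E| ≤ (6)⁵·23.1 / (180·2⁴) = 179625.6/2880 = 62.3700.

62.3700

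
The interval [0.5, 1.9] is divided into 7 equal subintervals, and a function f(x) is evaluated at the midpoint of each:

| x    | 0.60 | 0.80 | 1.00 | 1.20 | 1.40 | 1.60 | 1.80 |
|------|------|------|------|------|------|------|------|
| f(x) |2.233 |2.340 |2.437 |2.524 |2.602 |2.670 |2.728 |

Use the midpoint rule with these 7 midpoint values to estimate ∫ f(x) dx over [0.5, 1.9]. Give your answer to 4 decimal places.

3.5068

h = 0.2, n = 7.
h·[y(m₁) + y(m₂) + y(m₃) + y(m₄) + y(m₅) + y(m₆) + y(m₇)] = 0.2·(17.534) = 3.5068.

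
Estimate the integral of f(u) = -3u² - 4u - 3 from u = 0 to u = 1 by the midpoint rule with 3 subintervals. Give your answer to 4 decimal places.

-5.9722

h = (1 − 0)/3 = 0.333333.
Midpoints m₁,…,m₃ = 0.166667, 0.5, 0.833333.
f(m₁)=-3.75, f(m₂)=-5.75, f(m₃)=-8.416667.
h·[f(m₁) + f(m₂) + f(m₃)] = 0.333333·(-17.916667) = -5.9722.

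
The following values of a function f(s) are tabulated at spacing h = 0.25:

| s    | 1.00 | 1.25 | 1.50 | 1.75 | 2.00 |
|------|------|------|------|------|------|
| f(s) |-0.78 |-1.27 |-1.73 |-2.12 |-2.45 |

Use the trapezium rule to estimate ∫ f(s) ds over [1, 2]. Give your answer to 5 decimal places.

h = 0.25, n = 4.
(h/2)·[y₀ + 2y₁ + 2y₂ + 2y₃ + y₄] = 0.125·(-13.47) = -1.68375.

-1.68375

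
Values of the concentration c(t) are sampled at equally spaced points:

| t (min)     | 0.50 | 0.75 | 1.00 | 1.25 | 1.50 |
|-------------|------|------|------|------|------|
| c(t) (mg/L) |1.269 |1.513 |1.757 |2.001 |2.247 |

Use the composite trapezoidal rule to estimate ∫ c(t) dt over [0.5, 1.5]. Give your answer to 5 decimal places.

1.75725

h = 0.25, n = 4.
(h/2)·[y₀ + 2y₁ + 2y₂ + 2y₃ + y₄] = 0.125·(14.058) = 1.75725.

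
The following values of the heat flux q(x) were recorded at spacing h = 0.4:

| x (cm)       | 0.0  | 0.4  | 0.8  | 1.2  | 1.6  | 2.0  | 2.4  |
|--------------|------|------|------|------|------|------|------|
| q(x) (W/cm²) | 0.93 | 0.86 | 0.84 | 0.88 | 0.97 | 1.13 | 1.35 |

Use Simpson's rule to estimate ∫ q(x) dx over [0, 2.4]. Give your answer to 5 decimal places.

2.31733

h = 0.4, n = 6.
(h/3)·[y₀ + 4y₁ + 2y₂ + 4y₃ + 2y₄ + 4y₅ + y₆] = 0.133333·(17.38) = 2.31733.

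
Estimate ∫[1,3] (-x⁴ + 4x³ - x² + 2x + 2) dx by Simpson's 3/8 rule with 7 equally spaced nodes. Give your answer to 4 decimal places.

h = (3 − 1)/6 = 0.333333.
Nodes x₀,…,x₆ = 1, 1.333333, 1.666667, 2, 2.333333, 2.666667, 3.
f(x) = -x⁴ + 4x³ - x² + 2x + 2: f₀=6, f₁=9.209877, f₂=13.358025, f₃=18, f₄=22.395062, f₅=25.506173, f₆=26.
(3h/8)·[f₀ + 3f₁ + 3f₂ + 2f₃ + 3f₄ + 3f₅ + f₆] = 0.125·(279.407407) = 34.9259.

34.9259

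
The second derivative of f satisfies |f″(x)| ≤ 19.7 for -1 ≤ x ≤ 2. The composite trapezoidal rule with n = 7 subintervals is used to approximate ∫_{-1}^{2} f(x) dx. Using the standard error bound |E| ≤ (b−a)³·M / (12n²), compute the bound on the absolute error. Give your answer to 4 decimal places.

|E| ≤ (3)³·19.7 / (12·7²) = 531.9/588 = 0.9046.

0.9046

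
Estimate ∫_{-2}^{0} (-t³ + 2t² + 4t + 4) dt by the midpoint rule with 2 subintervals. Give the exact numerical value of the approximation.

8.5

h = (0 − (-2))/2 = 1.
Midpoints m₁,…,m₂ = -1.5, -0.5.
f(m₁)=5.875, f(m₂)=2.625.
h·[f(m₁) + f(m₂)] = 1·(8.5) = 8.5.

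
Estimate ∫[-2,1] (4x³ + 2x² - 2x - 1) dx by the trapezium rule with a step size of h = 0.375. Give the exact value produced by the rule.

h = (1 − (-2))/8 = 0.375.
Nodes x₀,…,x₈ = -2, -1.625, -1.25, -0.875, -0.5, -0.125, 0.25, 0.625, 1.
f(x) = 4x³ + 2x² - 2x - 1: f₀=-21, f₁=-9.6328125, f₂=-3.1875, f₃=-0.3984375, f₄=0, f₅=-0.7265625, f₆=-1.3125, f₇=-0.4921875, f₈=3.
(h/2)·[f₀ + 2f₁ + 2f₂ + 2f₃ + 2f₄ + 2f₅ + 2f₆ + 2f₇ + f₈] = 0.1875·(-49.5) = -9.28125.

-9.28125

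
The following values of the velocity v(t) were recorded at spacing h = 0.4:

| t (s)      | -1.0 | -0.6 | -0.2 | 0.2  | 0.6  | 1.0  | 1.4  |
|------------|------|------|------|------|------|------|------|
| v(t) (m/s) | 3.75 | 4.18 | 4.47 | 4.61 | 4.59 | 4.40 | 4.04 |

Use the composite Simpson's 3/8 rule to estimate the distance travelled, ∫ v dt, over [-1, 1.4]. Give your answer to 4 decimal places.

10.4895

h = 0.4, n = 6.
(3h/8)·[y₀ + 3y₁ + 3y₂ + 2y₃ + 3y₄ + 3y₅ + y₆] = 0.15·(69.93) = 10.4895.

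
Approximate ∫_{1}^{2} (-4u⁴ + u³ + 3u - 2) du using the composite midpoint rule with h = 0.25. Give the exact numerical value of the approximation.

-18.2822265625

h = (2 − 1)/4 = 0.25.
Midpoints m₁,…,m₄ = 1.125, 1.375, 1.625, 1.875.
f(m₁)=-3.6083984375, f(m₂)=-9.5732421875, f(m₃)=-20.7255859375, f(m₄)=-39.2216796875.
h·[f(m₁) + f(m₂) + f(m₃) + f(m₄)] = 0.25·(-73.12890625) = -18.2822265625.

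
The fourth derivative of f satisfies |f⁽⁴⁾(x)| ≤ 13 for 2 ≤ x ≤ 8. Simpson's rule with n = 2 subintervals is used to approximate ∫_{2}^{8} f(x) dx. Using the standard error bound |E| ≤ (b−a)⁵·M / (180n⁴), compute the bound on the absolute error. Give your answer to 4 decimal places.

|E| ≤ (6)⁵·13 / (180·2⁴) = 101088/2880 = 35.1000.

35.1000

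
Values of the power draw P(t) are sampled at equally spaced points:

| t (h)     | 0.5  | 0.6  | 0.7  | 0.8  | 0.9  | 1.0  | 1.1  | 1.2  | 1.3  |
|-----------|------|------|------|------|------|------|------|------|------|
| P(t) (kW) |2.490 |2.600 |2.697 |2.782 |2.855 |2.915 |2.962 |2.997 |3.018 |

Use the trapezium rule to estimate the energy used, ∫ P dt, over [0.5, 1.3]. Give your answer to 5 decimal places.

2.25620

h = 0.1, n = 8.
(h/2)·[y₀ + 2y₁ + 2y₂ + 2y₃ + 2y₄ + 2y₅ + 2y₆ + 2y₇ + y₈] = 0.05·(45.124) = 2.25620.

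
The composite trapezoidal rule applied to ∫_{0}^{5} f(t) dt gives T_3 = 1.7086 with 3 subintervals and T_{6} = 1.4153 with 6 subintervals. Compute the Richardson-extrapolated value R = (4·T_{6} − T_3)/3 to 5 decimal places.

1.31753

R = (4·T_{6} − T_3) / 3 = (4·1.4153 − 1.7086)/3 = (3.9526)/3 = 1.31753.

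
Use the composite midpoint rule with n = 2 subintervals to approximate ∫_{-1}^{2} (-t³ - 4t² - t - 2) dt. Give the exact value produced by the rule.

h = (2 − (-1))/2 = 1.5.
Midpoints m₁,…,m₂ = -0.25, 1.25.
f(m₁)=-1.984375, f(m₂)=-11.453125.
h·[f(m₁) + f(m₂)] = 1.5·(-13.4375) = -20.15625.

-20.15625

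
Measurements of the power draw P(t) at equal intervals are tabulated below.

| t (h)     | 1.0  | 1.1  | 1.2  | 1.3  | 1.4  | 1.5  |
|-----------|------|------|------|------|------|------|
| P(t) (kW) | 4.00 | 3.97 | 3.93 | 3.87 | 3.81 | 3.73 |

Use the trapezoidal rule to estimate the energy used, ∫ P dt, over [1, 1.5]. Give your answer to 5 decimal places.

h = 0.1, n = 5.
(h/2)·[y₀ + 2y₁ + 2y₂ + 2y₃ + 2y₄ + y₅] = 0.05·(38.89) = 1.94450.

1.94450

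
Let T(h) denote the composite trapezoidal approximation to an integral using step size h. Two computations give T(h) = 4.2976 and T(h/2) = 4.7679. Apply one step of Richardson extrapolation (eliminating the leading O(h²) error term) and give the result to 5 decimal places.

R = (4·T(h/2) − T(h)) / 3 = (4·4.7679 − 4.2976)/3 = (14.7740)/3 = 4.92467.

4.92467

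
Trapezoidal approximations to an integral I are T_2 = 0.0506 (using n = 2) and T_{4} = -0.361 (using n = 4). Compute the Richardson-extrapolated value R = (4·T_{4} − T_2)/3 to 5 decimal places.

R = (4·T_{4} − T_2) / 3 = (4·(-0.361) − 0.0506)/3 = (-1.4946)/3 = -0.49820.

-0.49820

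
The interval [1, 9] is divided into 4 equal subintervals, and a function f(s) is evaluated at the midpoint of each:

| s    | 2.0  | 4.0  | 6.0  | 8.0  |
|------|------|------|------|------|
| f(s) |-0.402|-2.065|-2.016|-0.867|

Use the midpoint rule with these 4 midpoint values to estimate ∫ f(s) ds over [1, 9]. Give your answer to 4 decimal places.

-10.7000

h = 2, n = 4.
h·[y(m₁) + y(m₂) + y(m₃) + y(m₄)] = 2·(-5.350) = -10.7000.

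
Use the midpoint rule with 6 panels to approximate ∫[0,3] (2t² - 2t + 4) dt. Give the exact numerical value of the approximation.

20.875

h = (3 − 0)/6 = 0.5.
Midpoints m₁,…,m₆ = 0.25, 0.75, 1.25, 1.75, 2.25, 2.75.
f(m₁)=3.625, f(m₂)=3.625, f(m₃)=4.625, f(m₄)=6.625, f(m₅)=9.625, f(m₆)=13.625.
h·[f(m₁) + f(m₂) + f(m₃) + f(m₄) + f(m₅) + f(m₆)] = 0.5·(41.75) = 20.875.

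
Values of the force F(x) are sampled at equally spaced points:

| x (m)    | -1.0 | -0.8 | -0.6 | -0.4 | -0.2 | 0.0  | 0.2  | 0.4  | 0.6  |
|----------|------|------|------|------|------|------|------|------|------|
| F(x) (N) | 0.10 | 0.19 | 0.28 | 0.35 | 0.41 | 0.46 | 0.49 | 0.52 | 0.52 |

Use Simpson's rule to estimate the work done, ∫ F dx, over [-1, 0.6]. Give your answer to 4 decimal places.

0.6040

h = 0.2, n = 8.
(h/3)·[y₀ + 4y₁ + 2y₂ + 4y₃ + 2y₄ + 4y₅ + 2y₆ + 4y₇ + y₈] = 0.066667·(9.06) = 0.6040.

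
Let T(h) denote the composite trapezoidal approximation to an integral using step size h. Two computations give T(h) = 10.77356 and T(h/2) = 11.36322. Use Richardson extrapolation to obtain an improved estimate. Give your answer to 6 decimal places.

R = (4·T(h/2) − T(h)) / 3 = (4·11.36322 − 10.77356)/3 = (34.67932)/3 = 11.559773.

11.559773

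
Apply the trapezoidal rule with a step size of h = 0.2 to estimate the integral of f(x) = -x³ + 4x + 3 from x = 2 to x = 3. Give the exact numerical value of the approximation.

h = (3 − 2)/5 = 0.2.
Nodes x₀,…,x₅ = 2, 2.2, 2.4, 2.6, 2.8, 3.
f(x) = -x³ + 4x + 3: f₀=3, f₁=1.152, f₂=-1.224, f₃=-4.176, f₄=-7.752, f₅=-12.
(h/2)·[f₀ + 2f₁ + 2f₂ + 2f₃ + 2f₄ + f₅] = 0.1·(-33) = -3.3.

-3.3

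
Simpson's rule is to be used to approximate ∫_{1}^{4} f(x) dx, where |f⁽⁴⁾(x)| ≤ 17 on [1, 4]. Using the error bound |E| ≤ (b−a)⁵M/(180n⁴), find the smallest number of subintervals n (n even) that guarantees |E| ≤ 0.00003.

30

Need 4131/(180n⁴) ≤ 0.00003.
n⁴ ≥ 4131/(180·0.00003) = 765000 ⇒ n ≥ 29.5744, so the smallest even n is 30. (n must be even for Simpson's rule.)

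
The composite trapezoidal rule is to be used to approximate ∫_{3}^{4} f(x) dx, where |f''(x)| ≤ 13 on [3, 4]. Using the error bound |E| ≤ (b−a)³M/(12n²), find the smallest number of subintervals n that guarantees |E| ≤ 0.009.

11

Need 13/(12n²) ≤ 0.009.
n² ≥ 13/(12·0.009) = 120.37 ⇒ n ≥ 10.9713, so the smallest n is 11.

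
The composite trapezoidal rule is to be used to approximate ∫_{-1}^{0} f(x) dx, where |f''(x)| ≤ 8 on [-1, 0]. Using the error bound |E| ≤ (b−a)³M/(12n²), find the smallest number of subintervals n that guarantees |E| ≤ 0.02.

Need 8/(12n²) ≤ 0.02.
n² ≥ 8/(12·0.02) = 33.3333 ⇒ n ≥ 5.7735, so the smallest n is 6.

6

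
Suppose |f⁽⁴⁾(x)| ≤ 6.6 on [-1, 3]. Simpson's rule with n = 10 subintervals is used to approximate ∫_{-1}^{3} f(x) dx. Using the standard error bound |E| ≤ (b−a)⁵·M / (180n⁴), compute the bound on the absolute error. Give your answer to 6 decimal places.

|E| ≤ (4)⁵·6.6 / (180·10⁴) = 6758.4/1800000 = 0.003755.

0.003755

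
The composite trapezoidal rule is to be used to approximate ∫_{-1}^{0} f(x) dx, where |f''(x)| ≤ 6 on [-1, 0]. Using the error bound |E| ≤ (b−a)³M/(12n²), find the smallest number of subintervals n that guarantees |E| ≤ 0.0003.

41

Need 6/(12n²) ≤ 0.0003.
n² ≥ 6/(12·0.0003) = 1666.67 ⇒ n ≥ 40.8248, so the smallest n is 41.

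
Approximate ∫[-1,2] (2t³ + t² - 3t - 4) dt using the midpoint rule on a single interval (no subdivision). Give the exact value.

-15

M = (b−a)·f(0.5) = 3·(-5) = -15.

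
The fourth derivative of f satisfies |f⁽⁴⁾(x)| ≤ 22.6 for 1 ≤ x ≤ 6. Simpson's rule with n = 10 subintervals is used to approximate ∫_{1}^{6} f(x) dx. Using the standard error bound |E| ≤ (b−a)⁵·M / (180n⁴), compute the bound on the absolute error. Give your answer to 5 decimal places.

0.03924

|E| ≤ (5)⁵·22.6 / (180·10⁴) = 70625/1800000 = 0.03924.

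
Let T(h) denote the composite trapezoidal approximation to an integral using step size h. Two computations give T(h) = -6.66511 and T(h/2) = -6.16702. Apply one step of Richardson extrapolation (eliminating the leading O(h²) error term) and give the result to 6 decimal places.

R = (4·T(h/2) − T(h)) / 3 = (4·(-6.16702) − (-6.66511))/3 = (-18.00297)/3 = -6.000990.

-6.000990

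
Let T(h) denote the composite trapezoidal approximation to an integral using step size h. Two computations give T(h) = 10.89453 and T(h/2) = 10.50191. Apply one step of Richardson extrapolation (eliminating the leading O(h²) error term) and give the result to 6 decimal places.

R = (4·T(h/2) − T(h)) / 3 = (4·10.50191 − 10.89453)/3 = (31.11311)/3 = 10.371037.

10.371037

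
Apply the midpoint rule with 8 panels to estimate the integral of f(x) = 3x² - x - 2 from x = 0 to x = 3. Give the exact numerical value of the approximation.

h = (3 − 0)/8 = 0.375.
Midpoints m₁,…,m₈ = 0.1875, 0.5625, 0.9375, 1.3125, 1.6875, 2.0625, 2.4375, 2.8125.
f(m₁)=-2.08203125, f(m₂)=-1.61328125, f(m₃)=-0.30078125, f(m₄)=1.85546875, f(m₅)=4.85546875, f(m₆)=8.69921875, f(m₇)=13.38671875, f(m₈)=18.91796875.
h·[f(m₁) + f(m₂) + f(m₃) + f(m₄) + f(m₅) + f(m₆) + f(m₇) + f(m₈)] = 0.375·(43.71875) = 16.39453125.

16.39453125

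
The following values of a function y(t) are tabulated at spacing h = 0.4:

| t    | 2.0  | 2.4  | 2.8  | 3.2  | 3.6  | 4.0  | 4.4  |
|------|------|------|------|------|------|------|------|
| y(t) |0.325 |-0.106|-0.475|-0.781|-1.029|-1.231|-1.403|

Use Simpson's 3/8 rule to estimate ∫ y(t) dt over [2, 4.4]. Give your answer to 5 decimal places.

h = 0.4, n = 6.
(3h/8)·[y₀ + 3y₁ + 3y₂ + 2y₃ + 3y₄ + 3y₅ + y₆] = 0.15·(-11.163) = -1.67445.

-1.67445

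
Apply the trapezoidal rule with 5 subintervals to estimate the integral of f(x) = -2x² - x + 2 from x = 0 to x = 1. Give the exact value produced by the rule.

0.82

h = (1 − 0)/5 = 0.2.
Nodes x₀,…,x₅ = 0, 0.2, 0.4, 0.6, 0.8, 1.
f(x) = -2x² - x + 2: f₀=2, f₁=1.72, f₂=1.28, f₃=0.68, f₄=-0.08, f₅=-1.
(h/2)·[f₀ + 2f₁ + 2f₂ + 2f₃ + 2f₄ + f₅] = 0.1·(8.2) = 0.82.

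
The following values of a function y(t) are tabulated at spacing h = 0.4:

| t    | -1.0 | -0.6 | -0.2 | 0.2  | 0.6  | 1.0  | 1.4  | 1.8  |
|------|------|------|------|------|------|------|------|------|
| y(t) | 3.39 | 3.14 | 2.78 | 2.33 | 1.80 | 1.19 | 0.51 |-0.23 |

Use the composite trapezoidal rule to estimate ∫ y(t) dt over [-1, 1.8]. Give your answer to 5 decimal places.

h = 0.4, n = 7.
(h/2)·[y₀ + 2y₁ + 2y₂ + 2y₃ + 2y₄ + 2y₅ + 2y₆ + y₇] = 0.2·(26.66) = 5.33200.

5.33200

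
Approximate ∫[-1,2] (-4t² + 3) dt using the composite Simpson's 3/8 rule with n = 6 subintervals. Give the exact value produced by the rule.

-3

h = (2 − (-1))/6 = 0.5.
Nodes t₀,…,t₆ = -1, -0.5, 0, 0.5, 1, 1.5, 2.
f(t) = -4t² + 3: f₀=-1, f₁=2, f₂=3, f₃=2, f₄=-1, f₅=-6, f₆=-13.
(3h/8)·[f₀ + 3f₁ + 3f₂ + 2f₃ + 3f₄ + 3f₅ + f₆] = 0.1875·(-16) = -3.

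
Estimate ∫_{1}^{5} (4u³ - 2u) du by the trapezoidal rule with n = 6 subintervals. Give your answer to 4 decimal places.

h = (5 − 1)/6 = 0.666667.
Nodes u₀,…,u₆ = 1, 1.666667, 2.333333, 3, 3.666667, 4.333333, 5.
f(u) = 4u³ - 2u: f₀=2, f₁=15.185185, f₂=46.148148, f₃=102, f₄=189.851852, f₅=316.814815, f₆=490.
(h/2)·[f₀ + 2f₁ + 2f₂ + 2f₃ + 2f₄ + 2f₅ + f₆] = 0.333333·(1832) = 610.6667.

610.6667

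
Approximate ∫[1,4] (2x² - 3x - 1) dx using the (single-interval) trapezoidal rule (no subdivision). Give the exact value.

25.5

T = (b−a)/2 · [f(1) + f(4)] = 1.5·[(-2) + 19] = 25.5.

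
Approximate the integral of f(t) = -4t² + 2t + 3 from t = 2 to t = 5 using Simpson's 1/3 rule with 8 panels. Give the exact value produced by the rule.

-126

h = (5 − 2)/8 = 0.375.
Nodes t₀,…,t₈ = 2, 2.375, 2.75, 3.125, 3.5, 3.875, 4.25, 4.625, 5.
f(t) = -4t² + 2t + 3: f₀=-9, f₁=-14.8125, f₂=-21.75, f₃=-29.8125, f₄=-39, f₅=-49.3125, f₆=-60.75, f₇=-73.3125, f₈=-87.
(h/3)·[f₀ + 4f₁ + 2f₂ + 4f₃ + 2f₄ + 4f₅ + 2f₆ + 4f₇ + f₈] = 0.125·(-1008) = -126.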